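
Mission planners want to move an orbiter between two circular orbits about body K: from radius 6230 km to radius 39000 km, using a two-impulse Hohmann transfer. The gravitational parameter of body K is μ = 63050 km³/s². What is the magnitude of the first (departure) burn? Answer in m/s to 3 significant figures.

Semi-major axis of the transfer orbit: a_t = (6230 + 39000)/2 = 22615 km.
Circular speed at r = 6230 km: v_c = √(μ/r) = 3.1813 km/s.
Transfer-orbit speed at the same r (vis-viva, a = a_t): v_t = √[μ(2/r − 1/a_t)] = 4.1777 km/s.
Δv₁ = |v_t − v_c| = |4.1777 − 3.1813| = 0.9964 km/s.

Δv₁ = 996 m/s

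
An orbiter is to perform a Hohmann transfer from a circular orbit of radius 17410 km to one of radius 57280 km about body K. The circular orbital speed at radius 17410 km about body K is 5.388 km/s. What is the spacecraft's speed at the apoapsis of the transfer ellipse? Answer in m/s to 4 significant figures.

v = 2028 m/s

From the circular-orbit relation v² = μ/r at r = 17410 km: μ = v²r = (5.388)² × 17410 = 5.05422×10^5 km³/s².
The Hohmann ellipse has a_t = (r₁ + r₂)/2 = 37345 km.
At apoapsis, r = 57280 km.
Vis-viva: v = √[μ(2/r − 1/a_t)] = √[5.05422×10^5 × (2/57280 − 1/37345)] = 2.028 km/s.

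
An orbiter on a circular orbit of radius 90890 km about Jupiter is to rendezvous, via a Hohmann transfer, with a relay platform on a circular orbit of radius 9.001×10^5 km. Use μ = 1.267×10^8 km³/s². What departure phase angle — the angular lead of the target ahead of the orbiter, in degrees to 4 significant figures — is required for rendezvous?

φ = 106.5°

The Hohmann ellipse has a_t = (r₁ + r₂)/2 = 4.95495×10^5 km.
Transfer time t = π√(a_t³/μ) = 97350 s.
Target angular speed ω₂ = √(μ/r₂³) = 1.318×10^-5 rad/s.
Angle swept by the target during transfer: ω₂·t = 1.2831 rad = 73.52°.
Arrival is 180° from departure on the ellipse, so φ = 180° − 73.52° = 106.5°.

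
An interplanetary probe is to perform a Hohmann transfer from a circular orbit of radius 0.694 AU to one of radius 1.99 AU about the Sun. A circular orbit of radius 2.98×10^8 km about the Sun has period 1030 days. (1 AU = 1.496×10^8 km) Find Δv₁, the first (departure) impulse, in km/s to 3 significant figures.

From Kepler's third law T² = 4π²r³/μ at r = 2.98×10^8 km, T = 1030 days = 1030 × 86400 s = 8.8992×10^7 s: μ = 4π²r³/T² = 1.31919×10^11 km³/s².
In km: r₁ = 0.694 × 1.496×10^8 = 1.038224×10^8 km; r₂ = 1.99 × 1.496×10^8 = 2.97704×10^8 km.
Transfer-ellipse semi-major axis a_t = (r₁ + r₂)/2 = (1.038224×10^8 + 2.97704×10^8)/2 = 2.007632×10^8 km.
Circular speed at r = 1.038224×10^8 km: v_c = √(μ/r) = 35.646 km/s.
Vis-viva on the transfer ellipse at r = 1.038224×10^8 km gives v_t = √[μ(2/r − 1/a_t)] = 43.407 km/s.
Δv₁ = |v_t − v_c| = |43.407 − 35.646| = 7.761 km/s.

Δv₁ = 7.76 km/s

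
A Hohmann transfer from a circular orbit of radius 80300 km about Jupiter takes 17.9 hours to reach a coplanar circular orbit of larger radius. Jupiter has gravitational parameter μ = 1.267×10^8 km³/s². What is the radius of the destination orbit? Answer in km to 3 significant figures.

r₂ = 6.72×10^5 km

Transfer time t = 17.9 hours = 64440 s, and t = π√(a_t³/μ).
So a_t = (μ t²/π²)^(1/3) = (1.267×10^8 × (64440)² / π²)^(1/3) = 3.7635×10^5 km.
Since a_t = (r₁ + r₂)/2, r₂ = 2a_t − r₁ = 2×3.7635×10^5 − 80300 = 6.724×10^5 km.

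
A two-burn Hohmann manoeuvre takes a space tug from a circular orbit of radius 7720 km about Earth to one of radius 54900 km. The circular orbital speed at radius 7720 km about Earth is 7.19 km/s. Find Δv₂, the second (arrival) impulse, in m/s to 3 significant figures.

From the circular-orbit relation v² = μ/r at r = 7720 km: μ = v²r = (7.19)² × 7720 = 3.99094×10^5 km³/s².
Semi-major axis of the transfer orbit: a_t = (7720 + 54900)/2 = 31310 km.
On the circular orbit at r = 54900 km, v_c = √(μ/r) = 2.696 km/s.
Vis-viva on the transfer ellipse at r = 54900 km gives v_t = √[μ(2/r − 1/a_t)] = 1.339 km/s.
Δv₂ = |v_t − v_c| = |1.339 − 2.696| = 1.357 km/s.

Δv₂ = 1360 m/s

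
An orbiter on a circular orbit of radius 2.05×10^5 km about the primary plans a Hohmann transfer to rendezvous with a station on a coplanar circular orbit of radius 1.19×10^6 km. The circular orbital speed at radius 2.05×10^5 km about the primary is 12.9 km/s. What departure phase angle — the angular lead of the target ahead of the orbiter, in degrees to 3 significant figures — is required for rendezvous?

From the circular-orbit relation v² = μ/r at r = 2.05×10^5 km: μ = v²r = (12.9)² × 2.05×10^5 = 3.41140×10^7 km³/s².
The Hohmann ellipse has a_t = (r₁ + r₂)/2 = 6.975×10^5 km.
Transfer time t = π√(a_t³/μ) = 3.13328×10^5 s.
The target's mean motion on its circular orbit is ω₂ = √(μ/r₂³) = 4.49931×10^-6 rad/s.
Angle swept by the target during transfer: ω₂·t = 1.40976 rad = 80.77°.
The orbiter traverses 180° on the transfer ellipse, so the target must lead by 180° − 80.77° = 99.2°.

φ = 99.2°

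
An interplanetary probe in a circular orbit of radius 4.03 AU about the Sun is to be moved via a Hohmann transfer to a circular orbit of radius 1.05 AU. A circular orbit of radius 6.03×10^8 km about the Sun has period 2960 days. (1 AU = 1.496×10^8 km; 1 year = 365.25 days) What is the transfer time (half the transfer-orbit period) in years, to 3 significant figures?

From Kepler's third law T² = 4π²r³/μ at r = 6.03×10^8 km, T = 2960 days = 2960 × 86400 s = 2.55744×10^8 s: μ = 4π²r³/T² = 1.32343×10^11 km³/s².
In km: r₁ = 4.03 × 1.496×10^8 = 6.02888×10^8 km; r₂ = 1.05 × 1.496×10^8 = 1.5708×10^8 km.
Semi-major axis of the transfer orbit: a_t = (6.02888×10^8 + 1.5708×10^8)/2 = 3.79984×10^8 km.
Transfer time t = π√(a_t³/μ) = π√((3.79984×10^8)³ / 1.32343×10^11) = 6.397×10^7 s.
Converting: 6.397×10^7 s ÷ 3.15576×10^7 s/year (365.25 × 86400) = 2.03 years.

t = 2.03 years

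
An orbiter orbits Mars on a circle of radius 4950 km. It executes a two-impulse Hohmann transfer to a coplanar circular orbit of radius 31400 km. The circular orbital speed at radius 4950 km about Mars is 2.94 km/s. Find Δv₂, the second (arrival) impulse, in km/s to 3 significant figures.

From the circular-orbit relation v² = μ/r at r = 4950 km: μ = v²r = (2.94)² × 4950 = 42785.8 km³/s².
The Hohmann ellipse has a_t = (r₁ + r₂)/2 = 18175 km.
Circular speed at r = 31400 km: v_c = √(μ/r) = 1.1673 km/s.
Transfer-orbit speed at the same r (vis-viva, a = a_t): v_t = √[μ(2/r − 1/a_t)] = 0.60919 km/s.
Δv₂ = |v_t − v_c| = |0.60919 − 1.1673| = 0.5581 km/s.

Δv₂ = 0.558 km/s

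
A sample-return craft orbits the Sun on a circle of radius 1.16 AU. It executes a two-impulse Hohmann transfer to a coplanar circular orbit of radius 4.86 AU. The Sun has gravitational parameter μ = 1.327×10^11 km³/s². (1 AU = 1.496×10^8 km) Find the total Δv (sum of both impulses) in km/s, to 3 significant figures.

Δv = 12.6 km/s

In km: r₁ = 1.16 × 1.496×10^8 = 1.73536×10^8 km; r₂ = 4.86 × 1.496×10^8 = 7.27056×10^8 km.
The Hohmann ellipse has a_t = (r₁ + r₂)/2 = 4.50296×10^8 km.
At r₁ the circular-orbit speed is v₁ = √(μ/r₁) = 27.653 km/s.
Transfer-orbit speed at r₁ (vis-viva): v_p = √[μ(2/r₁ − 1/a_t)] = 35.138 km/s.
First burn Δv₁ = |v_p − v₁| = 7.485 km/s.
At r₂, v₂ = √(μ/r₂) = 13.51 km/s.
Transfer-orbit speed at r₂: v_a = √[μ(2/r₂ − 1/a_t)] = 8.387 km/s.
Second burn Δv₂ = |v₂ − v_a| = 5.123 km/s.
Total Δv = Δv₁ + Δv₂ = 12.61 km/s.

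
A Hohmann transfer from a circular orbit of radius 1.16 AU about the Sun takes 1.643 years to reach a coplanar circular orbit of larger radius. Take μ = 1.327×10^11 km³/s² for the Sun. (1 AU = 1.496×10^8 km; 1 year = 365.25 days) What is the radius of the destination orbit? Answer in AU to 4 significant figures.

In km: r₁ = 1.16 × 1.496×10^8 = 1.73536×10^8 km.
Transfer time t = 1.643 years × 365.25 × 86400 s = 5.18491368×10^7 s, and t = π√(a_t³/μ).
So a_t = (μ t²/π²)^(1/3) = (1.327×10^11 × (5.18491368×10^7)² / π²)^(1/3) = 3.3064×10^8 km.
Since a_t = (r₁ + r₂)/2, r₂ = 2a_t − r₁ = 2×3.3064×10^8 − 1.73536×10^8 = 4.87744×10^8 km.
In AU: r₂ = 4.87744×10^8 / 1.496×10^8 = 3.260 AU.

r₂ = 3.260 AU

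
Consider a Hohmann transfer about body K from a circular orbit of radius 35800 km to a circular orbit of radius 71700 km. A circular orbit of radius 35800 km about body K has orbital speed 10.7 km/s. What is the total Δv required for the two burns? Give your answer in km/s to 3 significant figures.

From the circular-orbit relation v² = μ/r at r = 35800 km: μ = v²r = (10.7)² × 35800 = 4.09874×10^6 km³/s².
Transfer-ellipse semi-major axis a_t = (r₁ + r₂)/2 = (35800 + 71700)/2 = 53750 km.
Circular speed at r₁: v₁ = √(μ/r₁) = √(4.09874×10^6/35800) = 10.700 km/s.
On the transfer ellipse at r₁, vis-viva gives v_p = √[μ(2/r₁ − 1/a_t)] = 12.358 km/s.
First burn Δv₁ = |v_p − v₁| = 1.658 km/s.
At r₂, v₂ = √(μ/r₂) = 7.5608 km/s.
Transfer-orbit speed at r₂: v_a = √[μ(2/r₂ − 1/a_t)] = 6.1705 km/s.
Second burn Δv₂ = |v₂ − v_a| = 1.390 km/s.
Total Δv = Δv₁ + Δv₂ = 3.048 km/s.

Δv = 3.05 km/s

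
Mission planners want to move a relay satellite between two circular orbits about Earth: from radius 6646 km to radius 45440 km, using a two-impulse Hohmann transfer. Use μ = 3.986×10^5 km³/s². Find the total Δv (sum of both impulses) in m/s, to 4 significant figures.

Δv = 3951 m/s

Transfer-ellipse semi-major axis a_t = (r₁ + r₂)/2 = (6646 + 45440)/2 = 26043 km.
At r₁ the circular-orbit speed is v₁ = √(μ/r₁) = 7.74441 km/s.
Transfer-orbit speed at r₁ (vis-viva): v_p = √[μ(2/r₁ − 1/a_t)] = 10.2297 km/s.
First burn Δv₁ = |v_p − v₁| = 2.485 km/s.
At r₂, v₂ = √(μ/r₂) = 2.962 km/s.
Transfer-orbit speed at r₂: v_a = √[μ(2/r₂ − 1/a_t)] = 1.496 km/s.
Second burn Δv₂ = |v₂ − v_a| = 1.466 km/s.
Δv = Δv₁ + Δv₂ = 2.485 + 1.466 = 3.951 km/s.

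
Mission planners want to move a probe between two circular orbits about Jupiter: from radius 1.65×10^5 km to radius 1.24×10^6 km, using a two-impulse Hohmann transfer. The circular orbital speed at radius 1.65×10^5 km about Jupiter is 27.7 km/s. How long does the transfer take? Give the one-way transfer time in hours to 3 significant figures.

t = 45.7 hours

From the circular-orbit relation v² = μ/r at r = 1.65×10^5 km: μ = v²r = (27.7)² × 1.65×10^5 = 1.26603×10^8 km³/s².
Semi-major axis of the transfer orbit: a_t = (1.650×10^5 + 1.240×10^6)/2 = 7.025×10^5 km.
Half the transfer-orbit period gives t = π√(a_t³/μ) = 1.644×10^5 s.
Converting: 1.644×10^5 s ÷ 3600 s/hour = 45.7 hours.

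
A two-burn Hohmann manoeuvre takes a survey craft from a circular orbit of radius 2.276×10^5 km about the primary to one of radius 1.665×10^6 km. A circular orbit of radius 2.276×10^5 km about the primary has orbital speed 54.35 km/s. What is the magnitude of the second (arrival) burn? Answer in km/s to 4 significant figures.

From the circular-orbit relation v² = μ/r at r = 2.276×10^5 km: μ = v²r = (54.35)² × 2.276×10^5 = 6.72313×10^8 km³/s².
The Hohmann ellipse has a_t = (r₁ + r₂)/2 = 9.463×10^5 km.
On the circular orbit at r = 1.665×10^6 km, v_c = √(μ/r) = 20.095 km/s.
Vis-viva on the transfer ellipse at r = 1.665×10^6 km gives v_t = √[μ(2/r − 1/a_t)] = 9.8549 km/s.
Δv₂ = |v_t − v_c| = |9.8549 − 20.095| = 10.24 km/s.

Δv₂ = 10.24 km/s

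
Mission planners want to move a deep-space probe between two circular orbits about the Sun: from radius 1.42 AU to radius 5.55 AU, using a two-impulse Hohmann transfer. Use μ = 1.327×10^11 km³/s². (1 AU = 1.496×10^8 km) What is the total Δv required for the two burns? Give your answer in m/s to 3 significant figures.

In km: r₁ = 1.42 × 1.496×10^8 = 2.12432×10^8 km; r₂ = 5.55 × 1.496×10^8 = 8.3028×10^8 km.
Semi-major axis of the transfer orbit: a_t = (2.12432×10^8 + 8.3028×10^8)/2 = 5.21356×10^8 km.
At r₁ the circular-orbit speed is v₁ = √(μ/r₁) = 24.9934 km/s.
Transfer-orbit speed at r₁ (vis-viva): v_p = √[μ(2/r₁ − 1/a_t)] = 31.5406 km/s.
First burn Δv₁ = |v_p − v₁| = 6.547 km/s.
Circular speed at r₂: v₂ = √(μ/r₂) = 12.642 km/s.
Transfer-orbit speed at r₂: v_a = √[μ(2/r₂ − 1/a_t)] = 8.0699 km/s.
Second burn Δv₂ = |v₂ − v_a| = 4.572 km/s.
Total Δv = Δv₁ + Δv₂ = 11.12 km/s.

Δv = 11100 m/s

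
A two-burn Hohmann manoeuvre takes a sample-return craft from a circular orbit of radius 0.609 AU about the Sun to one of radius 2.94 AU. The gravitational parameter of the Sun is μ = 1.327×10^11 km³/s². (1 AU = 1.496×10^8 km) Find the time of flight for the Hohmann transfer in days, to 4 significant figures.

In km: r₁ = 0.609 × 1.496×10^8 = 9.11064×10^7 km; r₂ = 2.94 × 1.496×10^8 = 4.39824×10^8 km.
Transfer-ellipse semi-major axis a_t = (r₁ + r₂)/2 = (9.11064×10^7 + 4.39824×10^8)/2 = 2.654652×10^8 km.
Half the transfer-orbit period gives t = π√(a_t³/μ) = 3.730×10^7 s.
Converting: 3.730×10^7 s ÷ 86400 s/day = 431.7 days.

t = 431.7 days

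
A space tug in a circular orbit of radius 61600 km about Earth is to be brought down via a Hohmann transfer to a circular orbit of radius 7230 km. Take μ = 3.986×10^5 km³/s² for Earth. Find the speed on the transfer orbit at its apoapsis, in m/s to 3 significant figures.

v = 1170 m/s

Transfer-ellipse semi-major axis a_t = (r₁ + r₂)/2 = (61600 + 7230)/2 = 34415 km.
The apoapsis of the transfer ellipse is at r = 61600 km.
Applying v² = μ(2/r − 1/a_t): v = 1.166 km/s.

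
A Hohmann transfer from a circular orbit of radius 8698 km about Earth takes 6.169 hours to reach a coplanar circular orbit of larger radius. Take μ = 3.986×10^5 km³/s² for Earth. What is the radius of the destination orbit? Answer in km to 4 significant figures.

Transfer time t = 6.169 hours = 22208.4 s, and t = π√(a_t³/μ).
So a_t = (μ t²/π²)^(1/3) = (3.986×10^5 × (22208.4)² / π²)^(1/3) = 27108 km.
Since a_t = (r₁ + r₂)/2, r₂ = 2a_t − r₁ = 2×27108 − 8698 = 45518 km.

r₂ = 45520 km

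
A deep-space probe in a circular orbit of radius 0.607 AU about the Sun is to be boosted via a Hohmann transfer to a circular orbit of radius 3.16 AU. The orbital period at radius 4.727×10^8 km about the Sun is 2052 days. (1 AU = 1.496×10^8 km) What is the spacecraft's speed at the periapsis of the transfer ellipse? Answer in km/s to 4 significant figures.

From Kepler's third law T² = 4π²r³/μ at r = 4.727×10^8 km, T = 2052 days = 2052 × 86400 s = 1.772928×10^8 s: μ = 4π²r³/T² = 1.32658×10^11 km³/s².
In km: r₁ = 0.607 × 1.496×10^8 = 9.08072×10^7 km; r₂ = 3.16 × 1.496×10^8 = 4.72736×10^8 km.
The Hohmann ellipse has a_t = (r₁ + r₂)/2 = 2.817716×10^8 km.
At periapsis, r = 9.08072×10^7 km.
Applying v² = μ(2/r − 1/a_t): v = 49.51 km/s.

v = 49.51 km/s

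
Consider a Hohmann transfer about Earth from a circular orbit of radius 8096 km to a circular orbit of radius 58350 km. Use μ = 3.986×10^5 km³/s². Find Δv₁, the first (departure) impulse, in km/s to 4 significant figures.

Δv₁ = 2.282 km/s

The Hohmann ellipse has a_t = (r₁ + r₂)/2 = 33223 km.
Circular speed at r = 8096 km: v_c = √(μ/r) = 7.017 km/s.
Vis-viva on the transfer ellipse at r = 8096 km gives v_t = √[μ(2/r − 1/a_t)] = 9.299 km/s.
Δv₁ = |v_t − v_c| = |9.299 − 7.017| = 2.282 km/s.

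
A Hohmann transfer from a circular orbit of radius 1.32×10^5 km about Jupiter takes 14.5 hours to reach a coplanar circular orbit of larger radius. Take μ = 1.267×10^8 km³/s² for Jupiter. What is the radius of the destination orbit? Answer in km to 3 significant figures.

Transfer time t = 14.5 hours = 52200 s, and t = π√(a_t³/μ).
So a_t = (μ t²/π²)^(1/3) = (1.267×10^8 × (52200)² / π²)^(1/3) = 3.2704×10^5 km.
Since a_t = (r₁ + r₂)/2, r₂ = 2a_t − r₁ = 2×3.2704×10^5 − 1.320×10^5 = 5.2208×10^5 km.

r₂ = 5.22×10^5 km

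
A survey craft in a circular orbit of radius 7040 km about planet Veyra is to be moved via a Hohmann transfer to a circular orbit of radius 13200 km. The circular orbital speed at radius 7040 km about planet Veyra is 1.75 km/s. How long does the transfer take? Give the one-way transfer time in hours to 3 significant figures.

t = 6.05 hours

From the circular-orbit relation v² = μ/r at r = 7040 km: μ = v²r = (1.75)² × 7040 = 21560.0 km³/s².
Semi-major axis of the transfer orbit: a_t = (7040 + 13200)/2 = 10120 km.
Transfer time t = π√(a_t³/μ) = π√((10120)³ / 21560.0) = 21780 s.
Converting: 21780 s ÷ 3600 s/hour = 6.05 hours.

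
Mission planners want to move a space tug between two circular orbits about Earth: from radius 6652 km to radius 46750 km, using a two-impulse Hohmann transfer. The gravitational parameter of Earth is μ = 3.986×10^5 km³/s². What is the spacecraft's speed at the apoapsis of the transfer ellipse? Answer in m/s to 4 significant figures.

v = 1457 m/s

The Hohmann ellipse has a_t = (r₁ + r₂)/2 = 26701 km.
At apoapsis, r = 46750 km.
From the vis-viva equation, v = √[μ(2/r − 1/a_t)] = 1.457 km/s.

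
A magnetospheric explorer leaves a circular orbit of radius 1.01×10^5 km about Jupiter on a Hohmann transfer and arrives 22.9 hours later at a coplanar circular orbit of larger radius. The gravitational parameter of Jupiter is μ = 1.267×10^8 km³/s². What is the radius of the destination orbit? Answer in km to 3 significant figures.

r₂ = 7.86×10^5 km

Transfer time t = 22.9 hours = 82440 s, and t = π√(a_t³/μ).
So a_t = (μ t²/π²)^(1/3) = (1.267×10^8 × (82440)² / π²)^(1/3) = 4.4352×10^5 km.
Since a_t = (r₁ + r₂)/2, r₂ = 2a_t − r₁ = 2×4.4352×10^5 − 1.010×10^5 = 7.8604×10^5 km.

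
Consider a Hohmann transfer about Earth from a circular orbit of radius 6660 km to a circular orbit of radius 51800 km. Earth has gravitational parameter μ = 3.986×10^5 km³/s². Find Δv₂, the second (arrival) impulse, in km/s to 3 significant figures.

Semi-major axis of the transfer orbit: a_t = (6660 + 51800)/2 = 29230 km.
On the circular orbit at r = 51800 km, v_c = √(μ/r) = 2.774 km/s.
Vis-viva on the transfer ellipse at r = 51800 km gives v_t = √[μ(2/r − 1/a_t)] = 1.324 km/s.
Δv₂ = |v_t − v_c| = |1.324 − 2.774| = 1.450 km/s.

Δv₂ = 1.45 km/s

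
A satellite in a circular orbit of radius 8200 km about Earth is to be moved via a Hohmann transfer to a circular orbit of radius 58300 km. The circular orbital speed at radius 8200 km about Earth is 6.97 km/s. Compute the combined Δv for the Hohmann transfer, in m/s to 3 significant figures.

Δv = 3580 m/s

From the circular-orbit relation v² = μ/r at r = 8200 km: μ = v²r = (6.97)² × 8200 = 3.98363×10^5 km³/s².
The Hohmann ellipse has a_t = (r₁ + r₂)/2 = 33250 km.
Circular speed at r₁: v₁ = √(μ/r₁) = √(3.98363×10^5/8200) = 6.970 km/s.
Transfer-orbit speed at r₁ (v² = μ(2/r − 1/a)): v_p = √[μ(2/r₁ − 1/a_t)] = 9.229 km/s.
First burn Δv₁ = |v_p − v₁| = 2.259 km/s.
Circular speed at r₂: v₂ = √(μ/r₂) = 2.614 km/s.
Transfer-orbit speed at r₂: v_a = √[μ(2/r₂ − 1/a_t)] = 1.298 km/s.
Second burn Δv₂ = |v₂ − v_a| = 1.316 km/s.
Δv = Δv₁ + Δv₂ = 2.259 + 1.316 = 3.575 km/s.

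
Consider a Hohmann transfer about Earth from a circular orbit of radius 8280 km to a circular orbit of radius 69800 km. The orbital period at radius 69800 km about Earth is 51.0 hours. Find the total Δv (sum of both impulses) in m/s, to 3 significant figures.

From Kepler's third law T² = 4π²r³/μ at r = 69800 km, T = 51.0 hours = 51.0 × 3600 s = 1.836×10^5 s: μ = 4π²r³/T² = 3.98273×10^5 km³/s².
Semi-major axis of the transfer orbit: a_t = (8280 + 69800)/2 = 39040 km.
At r₁ the circular-orbit speed is v₁ = √(μ/r₁) = 6.9355 km/s.
Transfer-orbit speed at r₁ (v² = μ(2/r − 1/a)): v_p = √[μ(2/r₁ − 1/a_t)] = 9.2736 km/s.
First burn Δv₁ = |v_p − v₁| = 2.338 km/s.
Circular speed at r₂: v₂ = √(μ/r₂) = 2.389 km/s.
Transfer-orbit speed at r₂: v_a = √[μ(2/r₂ − 1/a_t)] = 1.100 km/s.
Second burn Δv₂ = |v₂ − v_a| = 1.289 km/s.
Total Δv = Δv₁ + Δv₂ = 3.627 km/s.

Δv = 3630 m/s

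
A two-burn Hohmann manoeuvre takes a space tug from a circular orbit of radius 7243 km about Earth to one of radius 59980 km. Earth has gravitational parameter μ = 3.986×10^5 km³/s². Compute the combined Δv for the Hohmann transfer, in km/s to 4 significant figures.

The Hohmann ellipse has a_t = (r₁ + r₂)/2 = 33611.5 km.
Circular speed at r₁: v₁ = √(μ/r₁) = √(3.986×10^5/7243) = 7.418 km/s.
On the transfer ellipse at r₁, vis-viva gives v_p = √[μ(2/r₁ − 1/a_t)] = 9.910 km/s.
First burn Δv₁ = |v_p − v₁| = 2.492 km/s.
Circular speed at r₂: v₂ = √(μ/r₂) = 2.578 km/s.
Transfer-orbit speed at r₂: v_a = √[μ(2/r₂ − 1/a_t)] = 1.197 km/s.
Second burn Δv₂ = |v₂ − v_a| = 1.381 km/s.
Δv = Δv₁ + Δv₂ = 2.492 + 1.381 = 3.873 km/s.

Δv = 3.873 km/s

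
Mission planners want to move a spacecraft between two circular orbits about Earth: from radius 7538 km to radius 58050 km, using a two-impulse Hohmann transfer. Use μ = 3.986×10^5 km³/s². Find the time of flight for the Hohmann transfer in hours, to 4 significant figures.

t = 8.209 hours

Semi-major axis of the transfer orbit: a_t = (7538 + 58050)/2 = 32794 km.
By Kepler's third law the transfer-orbit period is T = 2π√(a_t³/μ), so t = T/2 = 29551 s.
Converting: 29551 s ÷ 3600 s/hour = 8.209 hours.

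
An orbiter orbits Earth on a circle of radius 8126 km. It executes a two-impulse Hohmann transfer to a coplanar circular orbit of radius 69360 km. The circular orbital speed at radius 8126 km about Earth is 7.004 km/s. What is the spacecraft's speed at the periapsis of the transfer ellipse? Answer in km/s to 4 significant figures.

From the circular-orbit relation v² = μ/r at r = 8126 km: μ = v²r = (7.004)² × 8126 = 3.98629×10^5 km³/s².
Semi-major axis of the transfer orbit: a_t = (8126 + 69360)/2 = 38743 km.
At periapsis, r = 8126 km.
Vis-viva: v = √[μ(2/r − 1/a_t)] = √[3.98629×10^5 × (2/8126 − 1/38743)] = 9.371 km/s.

v = 9.371 km/s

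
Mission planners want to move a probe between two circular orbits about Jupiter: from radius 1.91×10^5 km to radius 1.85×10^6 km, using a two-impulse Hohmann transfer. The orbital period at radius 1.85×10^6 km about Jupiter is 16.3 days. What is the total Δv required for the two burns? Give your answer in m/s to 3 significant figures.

Δv = 13600 m/s

From Kepler's third law T² = 4π²r³/μ at r = 1.85×10^6 km, T = 16.3 days = 16.3 × 86400 s = 1.40832×10^6 s: μ = 4π²r³/T² = 1.26030×10^8 km³/s².
Transfer-ellipse semi-major axis a_t = (r₁ + r₂)/2 = (1.910×10^5 + 1.850×10^6)/2 = 1.0205×10^6 km.
At r₁ the circular-orbit speed is v₁ = √(μ/r₁) = 25.687 km/s.
Transfer-orbit speed at r₁ (vis-viva equation): v_p = √[μ(2/r₁ − 1/a_t)] = 34.586 km/s.
First burn Δv₁ = |v_p − v₁| = 8.899 km/s.
At r₂, v₂ = √(μ/r₂) = 8.254 km/s.
Transfer-orbit speed at r₂: v_a = √[μ(2/r₂ − 1/a_t)] = 3.571 km/s.
Second burn Δv₂ = |v₂ − v_a| = 4.683 km/s.
Total Δv = Δv₁ + Δv₂ = 13.58 km/s.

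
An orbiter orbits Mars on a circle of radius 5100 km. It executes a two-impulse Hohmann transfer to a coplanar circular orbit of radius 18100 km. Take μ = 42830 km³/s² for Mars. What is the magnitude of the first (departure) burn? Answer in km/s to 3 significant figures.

Δv₁ = 0.722 km/s

The Hohmann ellipse has a_t = (r₁ + r₂)/2 = 11600 km.
Circular speed at r = 5100 km: v_c = √(μ/r) = 2.898 km/s.
Vis-viva on the transfer ellipse at r = 5100 km gives v_t = √[μ(2/r − 1/a_t)] = 3.620 km/s.
Δv₁ = |v_t − v_c| = |3.620 − 2.898| = 0.7220 km/s.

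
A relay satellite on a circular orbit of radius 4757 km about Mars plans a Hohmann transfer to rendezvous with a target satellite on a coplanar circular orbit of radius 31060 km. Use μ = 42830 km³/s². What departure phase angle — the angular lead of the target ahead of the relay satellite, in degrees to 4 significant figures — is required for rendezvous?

Transfer-ellipse semi-major axis a_t = (r₁ + r₂)/2 = (4757 + 31060)/2 = 17908.5 km.
Transfer time t = π√(a_t³/μ) = 36380 s.
Target angular speed ω₂ = √(μ/r₂³) = 3.7807×10^-5 rad/s.
Angle swept by the target during transfer: ω₂·t = 1.37542 rad = 78.81°.
Arrival is 180° from departure on the ellipse, so φ = 180° − 78.81° = 101.2°.

φ = 101.2°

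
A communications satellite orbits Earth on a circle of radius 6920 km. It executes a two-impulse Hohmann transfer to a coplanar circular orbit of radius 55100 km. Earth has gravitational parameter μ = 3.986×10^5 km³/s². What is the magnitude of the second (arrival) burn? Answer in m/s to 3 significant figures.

Δv₂ = 1420 m/s

Semi-major axis of the transfer orbit: a_t = (6920 + 55100)/2 = 31010 km.
On the circular orbit at r = 55100 km, v_c = √(μ/r) = 2.690 km/s.
Transfer-orbit speed at the same r (vis-viva, a = a_t): v_t = √[μ(2/r − 1/a_t)] = 1.271 km/s.
Δv₂ = |v_t − v_c| = |1.271 − 2.690| = 1.419 km/s.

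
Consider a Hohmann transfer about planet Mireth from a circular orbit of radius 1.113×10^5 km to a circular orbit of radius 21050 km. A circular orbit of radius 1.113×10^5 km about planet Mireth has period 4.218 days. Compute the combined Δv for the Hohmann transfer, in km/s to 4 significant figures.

Δv = 2.147 km/s

From Kepler's third law T² = 4π²r³/μ at r = 1.113×10^5 km, T = 4.218 days = 4.218 × 86400 s = 3.644352×10^5 s: μ = 4π²r³/T² = 4.09831×10^5 km³/s².
Semi-major axis of the transfer orbit: a_t = (1.113×10^5 + 21050)/2 = 66175 km.
At r₁ the circular-orbit speed is v₁ = √(μ/r₁) = 1.9189 km/s.
On the transfer ellipse at r₁, v² = μ(2/r − 1/a) gives v_a = √[μ(2/r₁ − 1/a_t)] = 1.0823 km/s.
First burn Δv₁ = |v_a − v₁| = 0.8366 km/s.
Circular speed at r₂: v₂ = √(μ/r₂) = 4.412 km/s.
Transfer-orbit speed at r₂: v_p = √[μ(2/r₂ − 1/a_t)] = 5.722 km/s.
Second burn Δv₂ = |v₂ − v_p| = 1.310 km/s.
Total Δv = Δv₁ + Δv₂ = 2.147 km/s.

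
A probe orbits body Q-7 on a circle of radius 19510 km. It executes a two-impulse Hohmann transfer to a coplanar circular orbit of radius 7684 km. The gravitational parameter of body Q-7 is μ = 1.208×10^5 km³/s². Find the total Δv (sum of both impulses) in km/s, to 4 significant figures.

Δv = 1.402 km/s

Semi-major axis of the transfer orbit: a_t = (19510 + 7684)/2 = 13597 km.
Circular speed at r₁: v₁ = √(μ/r₁) = √(1.208×10^5/19510) = 2.4883 km/s.
Transfer-orbit speed at r₁ (vis-viva equation): v_a = √[μ(2/r₁ − 1/a_t)] = 1.8706 km/s.
First burn Δv₁ = |v_a − v₁| = 0.6177 km/s.
At r₂, v₂ = √(μ/r₂) = 3.9650 km/s.
Transfer-orbit speed at r₂: v_p = √[μ(2/r₂ − 1/a_t)] = 4.7495 km/s.
Second burn Δv₂ = |v₂ − v_p| = 0.7845 km/s.
Total Δv = Δv₁ + Δv₂ = 1.402 km/s.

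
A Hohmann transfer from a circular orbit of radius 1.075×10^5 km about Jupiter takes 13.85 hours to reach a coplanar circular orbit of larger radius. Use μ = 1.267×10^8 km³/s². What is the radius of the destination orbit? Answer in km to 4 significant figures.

Transfer time t = 13.85 hours = 49860 s, and t = π√(a_t³/μ).
So a_t = (μ t²/π²)^(1/3) = (1.267×10^8 × (49860)² / π²)^(1/3) = 3.1720×10^5 km.
Since a_t = (r₁ + r₂)/2, r₂ = 2a_t − r₁ = 2×3.1720×10^5 − 1.075×10^5 = 5.269×10^5 km.

r₂ = 5.269×10^5 km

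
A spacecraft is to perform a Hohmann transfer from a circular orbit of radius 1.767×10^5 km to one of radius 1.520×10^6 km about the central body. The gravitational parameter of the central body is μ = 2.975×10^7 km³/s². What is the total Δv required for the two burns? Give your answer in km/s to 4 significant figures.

Δv = 6.798 km/s

Semi-major axis of the transfer orbit: a_t = (1.767×10^5 + 1.520×10^6)/2 = 8.4835×10^5 km.
At r₁ the circular-orbit speed is v₁ = √(μ/r₁) = 12.9755 km/s.
Transfer-orbit speed at r₁ (v² = μ(2/r − 1/a)): v_p = √[μ(2/r₁ − 1/a_t)] = 17.3684 km/s.
First burn Δv₁ = |v_p − v₁| = 4.393 km/s.
At r₂, v₂ = √(μ/r₂) = 4.424 km/s.
Transfer-orbit speed at r₂: v_a = √[μ(2/r₂ − 1/a_t)] = 2.019 km/s.
Second burn Δv₂ = |v₂ − v_a| = 2.405 km/s.
Total Δv = Δv₁ + Δv₂ = 6.798 km/s.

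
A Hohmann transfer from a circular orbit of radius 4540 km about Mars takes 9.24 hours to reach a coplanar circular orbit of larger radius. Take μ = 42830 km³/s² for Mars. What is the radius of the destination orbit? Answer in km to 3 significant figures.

r₂ = 29200 km

Transfer time t = 9.24 hours = 33264 s, and t = π√(a_t³/μ).
So a_t = (μ t²/π²)^(1/3) = (42830 × (33264)² / π²)^(1/3) = 16871 km.
Since a_t = (r₁ + r₂)/2, r₂ = 2a_t − r₁ = 2×16871 − 4540 = 29202 km.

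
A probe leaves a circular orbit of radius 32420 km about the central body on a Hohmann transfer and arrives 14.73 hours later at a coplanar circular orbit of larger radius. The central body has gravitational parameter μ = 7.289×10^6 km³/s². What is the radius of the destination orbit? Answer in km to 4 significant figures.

r₂ = 2.227×10^5 km

Transfer time t = 14.73 hours = 53028 s, and t = π√(a_t³/μ).
So a_t = (μ t²/π²)^(1/3) = (7.289×10^6 × (53028)² / π²)^(1/3) = 1.2758×10^5 km.
Since a_t = (r₁ + r₂)/2, r₂ = 2a_t − r₁ = 2×1.2758×10^5 − 32420 = 2.2274×10^5 km.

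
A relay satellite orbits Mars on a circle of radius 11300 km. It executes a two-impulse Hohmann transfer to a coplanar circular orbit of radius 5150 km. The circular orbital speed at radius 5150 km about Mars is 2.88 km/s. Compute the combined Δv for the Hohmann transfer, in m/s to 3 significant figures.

Δv = 901 m/s

From the circular-orbit relation v² = μ/r at r = 5150 km: μ = v²r = (2.88)² × 5150 = 42716.2 km³/s².
Semi-major axis of the transfer orbit: a_t = (11300 + 5150)/2 = 8225 km.
Circular speed at r₁: v₁ = √(μ/r₁) = √(42716.2/11300) = 1.9443 km/s.
Transfer-orbit speed at r₁ (v² = μ(2/r − 1/a)): v_a = √[μ(2/r₁ − 1/a_t)] = 1.5385 km/s.
First burn Δv₁ = |v_a − v₁| = 0.4058 km/s.
Circular speed at r₂: v₂ = √(μ/r₂) = 2.8800 km/s.
Transfer-orbit speed at r₂: v_p = √[μ(2/r₂ − 1/a_t)] = 3.3757 km/s.
Second burn Δv₂ = |v₂ − v_p| = 0.4957 km/s.
Total Δv = Δv₁ + Δv₂ = 0.9015 km/s.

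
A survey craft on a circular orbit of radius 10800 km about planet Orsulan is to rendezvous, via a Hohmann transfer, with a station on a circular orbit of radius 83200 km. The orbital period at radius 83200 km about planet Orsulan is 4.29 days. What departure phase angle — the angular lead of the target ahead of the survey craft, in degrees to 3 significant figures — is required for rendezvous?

From Kepler's third law T² = 4π²r³/μ at r = 83200 km, T = 4.29 days = 4.29 × 86400 s = 3.70656×10^5 s: μ = 4π²r³/T² = 1.65496×10^5 km³/s².
Semi-major axis of the transfer orbit: a_t = (10800 + 83200)/2 = 47000 km.
The half-period of the transfer ellipse is t = π√(a_t³/μ) = 78687.0 s.
The target's mean motion on its circular orbit is ω₂ = √(μ/r₂³) = 1.69515×10^-5 rad/s.
Angle swept by the target during transfer: ω₂·t = 1.33386 rad = 76.42°.
The survey craft traverses 180° on the transfer ellipse, so the target must lead by 180° − 76.42° = 104°.

φ = 104°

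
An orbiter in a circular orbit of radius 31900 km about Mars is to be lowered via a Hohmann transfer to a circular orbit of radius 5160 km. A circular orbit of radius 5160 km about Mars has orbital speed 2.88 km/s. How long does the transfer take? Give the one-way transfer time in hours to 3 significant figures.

t = 10.6 hours

From the circular-orbit relation v² = μ/r at r = 5160 km: μ = v²r = (2.88)² × 5160 = 42799.1 km³/s².
Semi-major axis of the transfer orbit: a_t = (31900 + 5160)/2 = 18530 km.
Transfer time t = π√(a_t³/μ) = π√((18530)³ / 42799.1) = 38300 s.
Converting: 38300 s ÷ 3600 s/hour = 10.6 hours.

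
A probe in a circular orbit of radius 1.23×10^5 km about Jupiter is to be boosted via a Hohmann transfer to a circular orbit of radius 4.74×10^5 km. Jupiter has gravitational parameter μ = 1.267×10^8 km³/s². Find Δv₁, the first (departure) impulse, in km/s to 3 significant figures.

Δv₁ = 8.35 km/s

Semi-major axis of the transfer orbit: a_t = (1.230×10^5 + 4.740×10^5)/2 = 2.985×10^5 km.
Circular speed at r = 1.230×10^5 km: v_c = √(μ/r) = 32.095 km/s.
Vis-viva on the transfer ellipse at r = 1.230×10^5 km gives v_t = √[μ(2/r − 1/a_t)] = 40.444 km/s.
Δv₁ = |v_t − v_c| = |40.444 − 32.095| = 8.349 km/s.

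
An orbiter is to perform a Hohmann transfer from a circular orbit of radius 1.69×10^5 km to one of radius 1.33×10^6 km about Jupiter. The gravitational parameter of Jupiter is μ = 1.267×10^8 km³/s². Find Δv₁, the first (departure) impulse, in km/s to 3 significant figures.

Δv₁ = 9.09 km/s

Semi-major axis of the transfer orbit: a_t = (1.690×10^5 + 1.330×10^6)/2 = 7.495×10^5 km.
On the circular orbit at r = 1.690×10^5 km, v_c = √(μ/r) = 27.381 km/s.
Vis-viva on the transfer ellipse at r = 1.690×10^5 km gives v_t = √[μ(2/r − 1/a_t)] = 36.474 km/s.
Δv₁ = |v_t − v_c| = |36.474 − 27.381| = 9.093 km/s.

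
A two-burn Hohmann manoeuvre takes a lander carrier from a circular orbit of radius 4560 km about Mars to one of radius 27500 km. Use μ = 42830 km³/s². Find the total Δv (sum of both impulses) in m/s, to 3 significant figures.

Δv = 1530 m/s

Transfer-ellipse semi-major axis a_t = (r₁ + r₂)/2 = (4560 + 27500)/2 = 16030 km.
Circular speed at r₁: v₁ = √(μ/r₁) = √(42830/4560) = 3.0647 km/s.
On the transfer ellipse at r₁, vis-viva gives v_p = √[μ(2/r₁ − 1/a_t)] = 4.0141 km/s.
First burn Δv₁ = |v_p − v₁| = 0.9494 km/s.
At r₂, v₂ = √(μ/r₂) = 1.248 km/s.
Transfer-orbit speed at r₂: v_a = √[μ(2/r₂ − 1/a_t)] = 0.6656 km/s.
Second burn Δv₂ = |v₂ − v_a| = 0.5824 km/s.
Δv = Δv₁ + Δv₂ = 0.9494 + 0.5824 = 1.532 km/s.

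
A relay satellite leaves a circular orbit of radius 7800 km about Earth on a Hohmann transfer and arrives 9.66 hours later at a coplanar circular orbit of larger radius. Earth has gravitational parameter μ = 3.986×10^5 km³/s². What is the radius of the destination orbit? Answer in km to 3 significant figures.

Transfer time t = 9.66 hours = 34776 s, and t = π√(a_t³/μ).
So a_t = (μ t²/π²)^(1/3) = (3.986×10^5 × (34776)² / π²)^(1/3) = 36554 km.
Since a_t = (r₁ + r₂)/2, r₂ = 2a_t − r₁ = 2×36554 − 7800 = 65308 km.

r₂ = 65300 km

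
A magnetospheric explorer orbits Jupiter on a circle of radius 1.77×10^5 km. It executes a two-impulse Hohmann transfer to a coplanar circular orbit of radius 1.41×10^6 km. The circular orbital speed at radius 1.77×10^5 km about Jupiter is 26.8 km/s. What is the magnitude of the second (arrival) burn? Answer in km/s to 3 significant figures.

From the circular-orbit relation v² = μ/r at r = 1.77×10^5 km: μ = v²r = (26.8)² × 1.77×10^5 = 1.27128×10^8 km³/s².
Transfer-ellipse semi-major axis a_t = (r₁ + r₂)/2 = (1.770×10^5 + 1.410×10^6)/2 = 7.935×10^5 km.
Circular speed at r = 1.410×10^6 km: v_c = √(μ/r) = 9.4954 km/s.
Vis-viva on the transfer ellipse at r = 1.410×10^6 km gives v_t = √[μ(2/r − 1/a_t)] = 4.4846 km/s.
Δv₂ = |v_t − v_c| = |4.4846 − 9.4954| = 5.011 km/s.

Δv₂ = 5.01 km/s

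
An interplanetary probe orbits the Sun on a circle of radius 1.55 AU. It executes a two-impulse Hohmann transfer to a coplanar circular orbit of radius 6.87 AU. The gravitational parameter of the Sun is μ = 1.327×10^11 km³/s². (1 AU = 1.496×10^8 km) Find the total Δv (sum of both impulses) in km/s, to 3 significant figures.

Δv = 11.1 km/s

In km: r₁ = 1.55 × 1.496×10^8 = 2.3188×10^8 km; r₂ = 6.87 × 1.496×10^8 = 1.027752×10^9 km.
The Hohmann ellipse has a_t = (r₁ + r₂)/2 = 6.29816×10^8 km.
At r₁ the circular-orbit speed is v₁ = √(μ/r₁) = 23.92235 km/s.
Transfer-orbit speed at r₁ (v² = μ(2/r − 1/a)): v_p = √[μ(2/r₁ − 1/a_t)] = 30.55914 km/s.
First burn Δv₁ = |v_p − v₁| = 6.63679 km/s.
At r₂, v₂ = √(μ/r₂) = 11.362955 km/s.
Transfer-orbit speed at r₂: v_a = √[μ(2/r₂ − 1/a_t)] = 6.8947115 km/s.
Second burn Δv₂ = |v₂ − v_a| = 4.46824 km/s.
Δv = Δv₁ + Δv₂ = 6.63679 + 4.46824 = 11.11 km/s.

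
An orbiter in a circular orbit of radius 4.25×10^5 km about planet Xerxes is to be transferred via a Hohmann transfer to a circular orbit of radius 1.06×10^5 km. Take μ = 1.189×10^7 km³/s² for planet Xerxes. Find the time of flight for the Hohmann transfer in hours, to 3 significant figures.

Semi-major axis of the transfer orbit: a_t = (4.250×10^5 + 1.060×10^5)/2 = 2.655×10^5 km.
Transfer time t = π√(a_t³/μ) = π√((2.655×10^5)³ / 1.189×10^7) = 1.246×10^5 s.
Converting: 1.246×10^5 s ÷ 3600 s/hour = 34.6 hours.

t = 34.6 hours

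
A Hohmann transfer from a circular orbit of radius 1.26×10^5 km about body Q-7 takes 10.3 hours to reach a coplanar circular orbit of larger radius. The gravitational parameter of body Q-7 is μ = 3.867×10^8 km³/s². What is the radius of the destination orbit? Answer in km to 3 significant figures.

Transfer time t = 10.3 hours = 37080 s, and t = π√(a_t³/μ).
So a_t = (μ t²/π²)^(1/3) = (3.867×10^8 × (37080)² / π²)^(1/3) = 3.7767×10^5 km.
Since a_t = (r₁ + r₂)/2, r₂ = 2a_t − r₁ = 2×3.7767×10^5 − 1.260×10^5 = 6.2934×10^5 km.

r₂ = 6.29×10^5 km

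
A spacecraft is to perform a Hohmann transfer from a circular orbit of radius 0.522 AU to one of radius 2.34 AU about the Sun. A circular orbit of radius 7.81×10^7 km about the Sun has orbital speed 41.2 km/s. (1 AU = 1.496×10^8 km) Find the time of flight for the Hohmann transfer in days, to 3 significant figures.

From the circular-orbit relation v² = μ/r at r = 7.81×10^7 km: μ = v²r = (41.2)² × 7.81×10^7 = 1.32570×10^11 km³/s².
In km: r₁ = 0.522 × 1.496×10^8 = 7.80912×10^7 km; r₂ = 2.34 × 1.496×10^8 = 3.50064×10^8 km.
The Hohmann ellipse has a_t = (r₁ + r₂)/2 = 2.140776×10^8 km.
Half the transfer-orbit period gives t = π√(a_t³/μ) = 2.703×10^7 s.
Converting: 2.703×10^7 s ÷ 86400 s/day = 313 days.

t = 313 days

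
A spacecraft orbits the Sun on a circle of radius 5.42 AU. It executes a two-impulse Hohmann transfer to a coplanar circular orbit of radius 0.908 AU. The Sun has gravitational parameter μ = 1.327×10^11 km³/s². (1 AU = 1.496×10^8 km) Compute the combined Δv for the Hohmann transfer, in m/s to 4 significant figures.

In km: r₁ = 5.42 × 1.496×10^8 = 8.10832×10^8 km; r₂ = 0.908 × 1.496×10^8 = 1.358368×10^8 km.
The Hohmann ellipse has a_t = (r₁ + r₂)/2 = 4.733344×10^8 km.
At r₁ the circular-orbit speed is v₁ = √(μ/r₁) = 12.793 km/s.
Transfer-orbit speed at r₁ (v² = μ(2/r − 1/a)): v_a = √[μ(2/r₁ − 1/a_t)] = 6.8532 km/s.
First burn Δv₁ = |v_a − v₁| = 5.940 km/s.
Circular speed at r₂: v₂ = √(μ/r₂) = 31.256 km/s.
Transfer-orbit speed at r₂: v_p = √[μ(2/r₂ − 1/a_t)] = 40.908 km/s.
Second burn Δv₂ = |v₂ − v_p| = 9.652 km/s.
Δv = Δv₁ + Δv₂ = 5.940 + 9.652 = 15.59 km/s.

Δv = 15590 m/s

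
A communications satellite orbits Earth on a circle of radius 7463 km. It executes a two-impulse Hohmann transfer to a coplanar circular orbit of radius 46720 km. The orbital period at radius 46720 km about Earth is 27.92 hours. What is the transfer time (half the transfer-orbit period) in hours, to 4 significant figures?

t = 6.164 hours

From Kepler's third law T² = 4π²r³/μ at r = 46720 km, T = 27.92 hours = 27.92 × 3600 s = 1.00512×10^5 s: μ = 4π²r³/T² = 3.98504×10^5 km³/s².
Transfer-ellipse semi-major axis a_t = (r₁ + r₂)/2 = (7463 + 46720)/2 = 27091.5 km.
Transfer time t = π√(a_t³/μ) = π√((27091.5)³ / 3.98504×10^5) = 22190 s.
Converting: 22190 s ÷ 3600 s/hour = 6.164 hours.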